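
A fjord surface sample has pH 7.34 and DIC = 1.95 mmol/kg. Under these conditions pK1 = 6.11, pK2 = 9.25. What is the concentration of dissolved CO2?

[CO2*] = 0.107 mmol/kg

α₀ = 1 / (1 + K1/[H⁺] + K1K2/[H⁺]²) = 1 / (1 + 10^+1.23 + 10^-0.68)
   = 1 / (1 + 16.982 + 0.20893) = 1/18.191 = 0.05497
[CO2*] = α₀ × DIC = 0.05497 × 1.95 = 0.107 mmol/kg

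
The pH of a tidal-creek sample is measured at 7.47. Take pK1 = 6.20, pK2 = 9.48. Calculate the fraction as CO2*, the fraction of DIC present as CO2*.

α₀ = 1 / (1 + K1/[H⁺] + K1K2/[H⁺]²) = 1 / (1 + 10^+1.27 + 10^-0.74)
   = 1 / (1 + 18.621 + 0.18197) = 1/19.803 = 0.05050

α₀ = 0.0505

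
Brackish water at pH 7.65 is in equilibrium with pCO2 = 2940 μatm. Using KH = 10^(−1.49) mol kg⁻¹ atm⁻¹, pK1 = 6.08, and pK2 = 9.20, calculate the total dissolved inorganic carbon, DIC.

[CO2*] = KH · pCO2 = 10^(−1.49) × 2940×10^-6 = 9.514×10^-5 mol/kg
α₀ = 1/(1 + K1/[H⁺] + K1K2/[H⁺]²) = 1/(1 + 10^+1.57 + 10^+0.02) = 0.02551
DIC = [CO2*]/α₀ = 9.514×10^-5 / 0.02551 = 3.73 mmol/kg

DIC = 3.73 mmol/kg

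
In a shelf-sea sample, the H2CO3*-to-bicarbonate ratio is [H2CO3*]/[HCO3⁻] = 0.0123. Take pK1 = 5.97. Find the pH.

From K1 = [H⁺][HCO3⁻]/[H2CO3*]:  pH = pK1 − log₁₀([H2CO3*]/[HCO3⁻])
log₁₀(0.0123) = -1.910
pH = 5.97 − (-1.910) = 7.88

pH = 7.88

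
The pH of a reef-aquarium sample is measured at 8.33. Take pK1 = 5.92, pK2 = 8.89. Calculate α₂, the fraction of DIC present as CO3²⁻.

α₂ = 1 / (1 + [H⁺]/K2 + [H⁺]²/(K1K2)) = 1 / (1 + 10^+0.56 + 10^-1.85)
   = 1 / (1 + 3.6308 + 0.014125) = 1/4.6449 = 0.2153

α₂ = 0.215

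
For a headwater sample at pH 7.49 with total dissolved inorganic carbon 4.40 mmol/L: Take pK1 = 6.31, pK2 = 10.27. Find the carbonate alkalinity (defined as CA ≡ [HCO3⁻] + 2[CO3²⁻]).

CA = [HCO3⁻] + 2[CO3²⁻] = (α₁ + 2α₂)·DIC
At pH 7.49: [H⁺]/K1 = 10^-1.18 = 0.066069, K2/[H⁺] = 10^-2.78 = 0.0016596
α₁ = 1/(1 + 0.066069 + 0.0016596) = 1/1.0677 = 0.9366; α₂ = α₁·K2/[H⁺] = 0.001554
α₁ + 2α₂ = 0.9397
CA = 0.9397 × 4.40 = 4.13 mmol/L

CA = 4.13 mmol/L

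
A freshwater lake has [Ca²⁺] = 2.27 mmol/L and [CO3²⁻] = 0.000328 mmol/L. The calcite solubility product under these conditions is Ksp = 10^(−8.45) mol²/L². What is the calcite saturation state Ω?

Ω = 0.210

Ksp = 10^(−8.45) = 3.548×10^-9
Ω = [Ca²⁺][CO3²⁻]/Ksp = (2.27×10^-3)(0.000328×10^-3) / 3.548×10^-9 = 0.210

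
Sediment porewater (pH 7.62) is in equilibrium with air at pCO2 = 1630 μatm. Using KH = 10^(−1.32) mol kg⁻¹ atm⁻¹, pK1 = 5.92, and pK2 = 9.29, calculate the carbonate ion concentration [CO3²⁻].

[CO2*] = KH · pCO2 = 10^(−1.32) × 1630×10^-6 = 7.802×10^-5 mol/kg
α₀ = 1/(1 + K1/[H⁺] + K1K2/[H⁺]²) = 1/(1 + 10^+1.70 + 10^+0.03) = 0.01916
DIC = [CO2*]/α₀ = 7.802×10^-5 / 0.01916 = 4.072 mmol/kg
[CO3²⁻] = α₂·DIC; α₂ = 0.02053, so [CO3²⁻] = 0.02053 × 4.072 = 0.0836 mmol/kg

[CO3²⁻] = 0.0836 mmol/kg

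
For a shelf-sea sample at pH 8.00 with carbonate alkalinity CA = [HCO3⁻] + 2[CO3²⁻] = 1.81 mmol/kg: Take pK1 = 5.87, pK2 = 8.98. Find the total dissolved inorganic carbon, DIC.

DIC = 1.66 mmol/kg

CA = [HCO3⁻] + 2[CO3²⁻] = (α₁ + 2α₂)·DIC
At pH 8.00: [H⁺]/K1 = 10^-2.13 = 0.0074131, K2/[H⁺] = 10^-0.98 = 0.10471
α₁ = 1/(1 + 0.0074131 + 0.10471) = 1/1.1121 = 0.8992; α₂ = α₁·K2/[H⁺] = 0.09416
α₁ + 2α₂ = 1.0875
DIC = CA / (α₁ + 2α₂) = 1.81 / 1.0875 = 1.66 mmol/kg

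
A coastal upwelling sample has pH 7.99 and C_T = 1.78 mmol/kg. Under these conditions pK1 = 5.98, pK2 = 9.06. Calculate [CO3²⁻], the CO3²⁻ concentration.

[CO3²⁻] = 0.138 mmol/kg

α₂ = 1 / (1 + [H⁺]/K2 + [H⁺]²/(K1K2)) = 1 / (1 + 10^+1.07 + 10^-0.94)
   = 1 / (1 + 11.749 + 0.11482) = 1/12.864 = 0.07774
[CO3²⁻] = α₂ × DIC = 0.07774 × 1.78 = 0.138 mmol/kg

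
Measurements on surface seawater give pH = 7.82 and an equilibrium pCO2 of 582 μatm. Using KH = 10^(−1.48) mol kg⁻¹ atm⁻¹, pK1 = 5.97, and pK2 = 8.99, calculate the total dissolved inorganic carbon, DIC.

[CO2*] = KH · pCO2 = 10^(−1.48) × 582×10^-6 = 1.927×10^-5 mol/kg
α₀ = 1/(1 + K1/[H⁺] + K1K2/[H⁺]²) = 1/(1 + 10^+1.85 + 10^+0.68) = 0.01306
DIC = [CO2*]/α₀ = 1.927×10^-5 / 0.01306 = 1.48 mmol/kg

DIC = 1.48 mmol/kg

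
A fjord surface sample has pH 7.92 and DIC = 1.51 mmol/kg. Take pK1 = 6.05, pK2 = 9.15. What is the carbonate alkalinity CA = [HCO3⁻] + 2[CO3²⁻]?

CA = 1.57 mmol/kg

CA = [HCO3⁻] + 2[CO3²⁻] = (α₁ + 2α₂)·DIC
At pH 7.92: [H⁺]/K1 = 10^-1.87 = 0.013490, K2/[H⁺] = 10^-1.23 = 0.058884
α₁ = 1/(1 + 0.013490 + 0.058884) = 1/1.0724 = 0.9325; α₂ = α₁·K2/[H⁺] = 0.05491
α₁ + 2α₂ = 1.0423
CA = 1.0423 × 1.51 = 1.57 mmol/kg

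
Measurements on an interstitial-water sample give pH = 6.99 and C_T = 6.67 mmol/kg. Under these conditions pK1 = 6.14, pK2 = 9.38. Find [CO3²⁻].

[CO3²⁻] = 0.0237 mmol/kg

α₂ = 1 / (1 + [H⁺]/K2 + [H⁺]²/(K1K2)) = 1 / (1 + 10^+2.39 + 10^+1.54)
   = 1 / (1 + 245.47 + 34.674) = 1/281.14 = 0.003557
[CO3²⁻] = α₂ × DIC = 0.003557 × 6.67 = 0.0237 mmol/kg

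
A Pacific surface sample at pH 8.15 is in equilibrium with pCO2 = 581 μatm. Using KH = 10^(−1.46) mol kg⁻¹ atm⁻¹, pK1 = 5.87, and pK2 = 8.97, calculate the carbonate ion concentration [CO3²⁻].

[CO2*] = KH · pCO2 = 10^(−1.46) × 581×10^-6 = 2.015×10^-5 mol/kg
α₀ = 1/(1 + K1/[H⁺] + K1K2/[H⁺]²) = 1/(1 + 10^+2.28 + 10^+1.46) = 0.004537
DIC = [CO2*]/α₀ = 2.015×10^-5 / 0.004537 = 4.440 mmol/kg
[CO3²⁻] = α₂·DIC; α₂ = 0.1309, so [CO3²⁻] = 0.1309 × 4.440 = 0.581 mmol/kg

[CO3²⁻] = 0.581 mmol/kg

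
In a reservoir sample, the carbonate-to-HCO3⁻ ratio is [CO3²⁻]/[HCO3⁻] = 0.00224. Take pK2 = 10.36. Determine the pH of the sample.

From K2 = [H⁺][CO3²⁻]/[HCO3⁻]:  pH = pK2 + log₁₀([CO3²⁻]/[HCO3⁻])
log₁₀(0.00224) = -2.650
pH = 10.36 + (-2.650) = 7.71

pH = 7.71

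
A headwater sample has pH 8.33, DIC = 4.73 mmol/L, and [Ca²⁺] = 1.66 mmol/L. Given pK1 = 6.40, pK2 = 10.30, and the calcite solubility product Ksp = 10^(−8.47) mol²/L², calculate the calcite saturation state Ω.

α₂ = 1 / (1 + [H⁺]/K2 + [H⁺]²/(K1K2)) = 1 / (1 + 10^+1.97 + 10^+0.04)
   = 1 / (1 + 93.325 + 1.0965) = 1/95.422 = 0.01048
[CO3²⁻] = α₂ × DIC = 0.01048 × 4.73 = 0.04957 mmol/L
Ksp = 10^(−8.47) = 3.388×10^-9
Ω = [Ca²⁺][CO3²⁻]/Ksp = (1.66×10^-3)(4.957×10^-5) / 3.388×10^-9 = 24.3

Ω = 24.3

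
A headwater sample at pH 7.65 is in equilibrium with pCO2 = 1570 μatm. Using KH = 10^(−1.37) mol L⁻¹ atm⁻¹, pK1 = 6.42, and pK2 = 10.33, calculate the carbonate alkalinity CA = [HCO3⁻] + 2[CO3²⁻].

CA = 1.14 mmol/L

[CO2*] = KH · pCO2 = 10^(−1.37) × 1570×10^-6 = 6.697×10^-5 mol/L
α₀ = 1/(1 + K1/[H⁺] + K1K2/[H⁺]²) = 1/(1 + 10^+1.23 + 10^-1.45) = 0.05550
DIC = [CO2*]/α₀ = 6.697×10^-5 / 0.05550 = 1.207 mmol/L
CA = (α₁ + 2α₂)·DIC = (0.9425 + 2×0.001969) × 1.207 = 1.14 mmol/L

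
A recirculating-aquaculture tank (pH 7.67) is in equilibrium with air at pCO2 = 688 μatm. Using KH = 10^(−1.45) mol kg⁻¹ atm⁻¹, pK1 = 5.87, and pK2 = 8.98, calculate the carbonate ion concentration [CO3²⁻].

[CO2*] = KH · pCO2 = 10^(−1.45) × 688×10^-6 = 2.441×10^-5 mol/kg
α₀ = 1/(1 + K1/[H⁺] + K1K2/[H⁺]²) = 1/(1 + 10^+1.80 + 10^+0.49) = 0.01488
DIC = [CO2*]/α₀ = 2.441×10^-5 / 0.01488 = 1.640 mmol/kg
[CO3²⁻] = α₂·DIC; α₂ = 0.04600, so [CO3²⁻] = 0.04600 × 1.640 = 0.0754 mmol/kg

[CO3²⁻] = 0.0754 mmol/kg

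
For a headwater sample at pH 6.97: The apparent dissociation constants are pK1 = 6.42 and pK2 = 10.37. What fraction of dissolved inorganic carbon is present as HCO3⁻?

α₁ = 0.780

α₁ = 1 / (1 + [H⁺]/K1 + K2/[H⁺]) = 1 / (1 + 10^-0.55 + 10^-3.40)
   = 1 / (1 + 0.28184 + 0.00039811) = 1/1.2822 = 0.7799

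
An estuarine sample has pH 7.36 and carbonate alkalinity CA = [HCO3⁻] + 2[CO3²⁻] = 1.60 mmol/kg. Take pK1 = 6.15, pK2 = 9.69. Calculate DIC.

DIC = 1.69 mmol/kg

CA = [HCO3⁻] + 2[CO3²⁻] = (α₁ + 2α₂)·DIC
At pH 7.36: [H⁺]/K1 = 10^-1.21 = 0.061660, K2/[H⁺] = 10^-2.33 = 0.0046774
α₁ = 1/(1 + 0.061660 + 0.0046774) = 1/1.0663 = 0.9378; α₂ = α₁·K2/[H⁺] = 0.004386
α₁ + 2α₂ = 0.9466
DIC = CA / (α₁ + 2α₂) = 1.60 / 0.9466 = 1.69 mmol/kg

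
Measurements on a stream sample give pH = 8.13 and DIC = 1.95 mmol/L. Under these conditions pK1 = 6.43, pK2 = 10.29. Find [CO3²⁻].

[CO3²⁻] = 13.1 μmol/L

α₂ = 1 / (1 + [H⁺]/K2 + [H⁺]²/(K1K2)) = 1 / (1 + 10^+2.16 + 10^+0.46)
   = 1 / (1 + 144.54 + 2.8840) = 1/148.43 = 0.006737
[CO3²⁻] = α₂ × DIC = 0.006737 × 1.95 = 0.0131 mmol/L = 13.1 μmol/L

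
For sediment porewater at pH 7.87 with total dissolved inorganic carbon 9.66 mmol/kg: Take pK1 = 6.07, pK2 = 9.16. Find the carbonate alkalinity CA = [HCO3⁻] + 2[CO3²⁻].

CA = 9.98 mmol/kg

CA = [HCO3⁻] + 2[CO3²⁻] = (α₁ + 2α₂)·DIC
At pH 7.87: [H⁺]/K1 = 10^-1.80 = 0.015849, K2/[H⁺] = 10^-1.29 = 0.051286
α₁ = 1/(1 + 0.015849 + 0.051286) = 1/1.0671 = 0.9371; α₂ = α₁·K2/[H⁺] = 0.04806
α₁ + 2α₂ = 1.0332
CA = 1.0332 × 9.66 = 9.98 mmol/kg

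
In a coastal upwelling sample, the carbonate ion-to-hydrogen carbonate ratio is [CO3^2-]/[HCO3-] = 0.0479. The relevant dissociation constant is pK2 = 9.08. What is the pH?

pH = 7.76

From K2 = [H⁺][CO3^2-]/[HCO3-]:  pH = pK2 + log₁₀([CO3^2-]/[HCO3-])
log₁₀(0.0479) = -1.320
pH = 9.08 + (-1.320) = 7.76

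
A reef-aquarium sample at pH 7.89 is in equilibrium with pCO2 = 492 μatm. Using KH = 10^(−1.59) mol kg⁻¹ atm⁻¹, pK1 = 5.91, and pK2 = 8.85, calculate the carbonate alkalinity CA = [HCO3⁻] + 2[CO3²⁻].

CA = 1.47 mmol/kg

[CO2*] = KH · pCO2 = 10^(−1.59) × 492×10^-6 = 1.265×10^-5 mol/kg
α₀ = 1/(1 + K1/[H⁺] + K1K2/[H⁺]²) = 1/(1 + 10^+1.98 + 10^+1.02) = 0.009348
DIC = [CO2*]/α₀ = 1.265×10^-5 / 0.009348 = 1.353 mmol/kg
CA = (α₁ + 2α₂)·DIC = (0.8928 + 2×0.09789) × 1.353 = 1.47 mmol/kg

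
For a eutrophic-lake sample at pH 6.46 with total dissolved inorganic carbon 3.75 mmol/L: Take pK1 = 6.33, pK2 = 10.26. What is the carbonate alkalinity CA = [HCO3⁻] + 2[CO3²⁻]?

CA = 2.15 mmol/L

CA = [HCO3⁻] + 2[CO3²⁻] = (α₁ + 2α₂)·DIC
At pH 6.46: [H⁺]/K1 = 10^-0.13 = 0.74131, K2/[H⁺] = 10^-3.80 = 0.00015849
α₁ = 1/(1 + 0.74131 + 0.00015849) = 1/1.7415 = 0.5742; α₂ = α₁·K2/[H⁺] = 9.101×10^-5
α₁ + 2α₂ = 0.5744
CA = 0.5744 × 3.75 = 2.15 mmol/L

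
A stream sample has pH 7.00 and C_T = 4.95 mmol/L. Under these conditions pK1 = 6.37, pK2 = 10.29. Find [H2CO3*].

α₀ = 1 / (1 + K1/[H⁺] + K1K2/[H⁺]²) = 1 / (1 + 10^+0.63 + 10^-2.66)
   = 1 / (1 + 4.2658 + 0.0021878) = 1/5.2680 = 0.1898
[CO2*] = α₀ × DIC = 0.1898 × 4.95 = 0.940 mmol/L

[CO2*] = 0.940 mmol/L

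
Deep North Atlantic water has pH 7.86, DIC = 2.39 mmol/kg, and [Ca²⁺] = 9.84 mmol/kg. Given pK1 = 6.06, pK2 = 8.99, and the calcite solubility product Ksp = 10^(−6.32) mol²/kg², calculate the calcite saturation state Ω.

Ω = 3.34

α₂ = 1 / (1 + [H⁺]/K2 + [H⁺]²/(K1K2)) = 1 / (1 + 10^+1.13 + 10^-0.67)
   = 1 / (1 + 13.490 + 0.21380) = 1/14.703 = 0.06801
[CO3²⁻] = α₂ × DIC = 0.06801 × 2.39 = 0.1625 mmol/kg
Ksp = 10^(−6.32) = 4.786×10^-7
Ω = [Ca²⁺][CO3²⁻]/Ksp = (9.84×10^-3)(1.625×10^-4) / 4.786×10^-7 = 3.34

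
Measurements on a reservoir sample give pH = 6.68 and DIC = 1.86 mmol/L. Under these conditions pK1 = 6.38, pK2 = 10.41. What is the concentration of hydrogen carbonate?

[HCO3⁻] = 1.24 mmol/L

α₁ = 1 / (1 + [H⁺]/K1 + K2/[H⁺]) = 1 / (1 + 10^-0.30 + 10^-3.73)
   = 1 / (1 + 0.50119 + 0.00018621) = 1/1.5014 = 0.6661
[HCO3⁻] = α₁ × DIC = 0.6661 × 1.86 = 1.24 mmol/L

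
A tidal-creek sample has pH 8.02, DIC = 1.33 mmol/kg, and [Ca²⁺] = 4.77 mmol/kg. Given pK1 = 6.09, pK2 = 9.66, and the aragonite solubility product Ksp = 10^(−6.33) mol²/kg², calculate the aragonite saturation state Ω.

α₂ = 1 / (1 + [H⁺]/K2 + [H⁺]²/(K1K2)) = 1 / (1 + 10^+1.64 + 10^-0.29)
   = 1 / (1 + 43.652 + 0.51286) = 1/45.164 = 0.02214
[CO3²⁻] = α₂ × DIC = 0.02214 × 1.33 = 0.02945 mmol/kg
Ksp = 10^(−6.33) = 4.677×10^-7
Ω = [Ca²⁺][CO3²⁻]/Ksp = (4.77×10^-3)(2.945×10^-5) / 4.677×10^-7 = 0.300

Ω = 0.300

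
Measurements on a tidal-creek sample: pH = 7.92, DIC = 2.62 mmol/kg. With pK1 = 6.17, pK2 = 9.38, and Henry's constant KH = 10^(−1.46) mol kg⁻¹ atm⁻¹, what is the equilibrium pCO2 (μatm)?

pCO2 = 1280 μatm

α₀ = 1 / (1 + K1/[H⁺] + K1K2/[H⁺]²) = 1 / (1 + 10^+1.75 + 10^+0.29)
   = 1 / (1 + 56.234 + 1.9498) = 1/59.184 = 0.01690
[CO2*] = α₀ × DIC = 0.01690 × 2.62 = 0.04427 mmol/kg
pCO2 = [CO2*]/KH = 4.427×10^-5 / 3.467×10^-2 = 1280 μatm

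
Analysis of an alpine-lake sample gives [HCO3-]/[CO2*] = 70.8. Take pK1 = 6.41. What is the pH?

From K1 = [H⁺][HCO3-]/[CO2*]:  pH = pK1 + log₁₀([HCO3-]/[CO2*])
log₁₀(70.8) = +1.850
pH = 6.41 + (+1.850) = 8.26

pH = 8.26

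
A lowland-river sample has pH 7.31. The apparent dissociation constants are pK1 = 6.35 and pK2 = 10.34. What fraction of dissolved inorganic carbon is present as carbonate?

α₂ = 0.000840

α₂ = 1 / (1 + [H⁺]/K2 + [H⁺]²/(K1K2)) = 1 / (1 + 10^+3.03 + 10^+2.07)
   = 1 / (1 + 1071.5 + 117.49) = 1/1190.0 = 0.0008403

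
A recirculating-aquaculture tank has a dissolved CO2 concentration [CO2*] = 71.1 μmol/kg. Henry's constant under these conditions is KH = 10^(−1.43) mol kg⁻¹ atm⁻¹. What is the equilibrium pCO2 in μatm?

pCO2 = 1910 μatm

KH = 10^(−1.43) = 3.715×10^-2 mol kg⁻¹ atm⁻¹
pCO2 = [CO2*]/KH = 71.1×10^-6 / 3.715×10^-2 = 1.91×10^-3 atm = 1910 μatm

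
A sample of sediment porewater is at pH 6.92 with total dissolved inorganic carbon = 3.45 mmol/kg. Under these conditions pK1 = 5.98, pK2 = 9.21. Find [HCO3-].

[HCO3⁻] = 3.08 mmol/kg

α₁ = 1 / (1 + [H⁺]/K1 + K2/[H⁺]) = 1 / (1 + 10^-0.94 + 10^-2.29)
   = 1 / (1 + 0.11482 + 0.0051286) = 1/1.1199 = 0.8929
[HCO3⁻] = α₁ × DIC = 0.8929 × 3.45 = 3.08 mmol/kg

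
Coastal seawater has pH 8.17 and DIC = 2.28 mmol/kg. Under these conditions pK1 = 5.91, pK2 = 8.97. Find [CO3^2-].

[CO3²⁻] = 0.310 mmol/kg

α₂ = 1 / (1 + [H⁺]/K2 + [H⁺]²/(K1K2)) = 1 / (1 + 10^+0.80 + 10^-1.46)
   = 1 / (1 + 6.3096 + 0.034674) = 1/7.3442 = 0.1362
[CO3²⁻] = α₂ × DIC = 0.1362 × 2.28 = 0.310 mmol/kg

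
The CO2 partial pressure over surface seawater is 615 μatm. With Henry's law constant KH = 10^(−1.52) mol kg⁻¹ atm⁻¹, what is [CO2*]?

[CO2*] = 18.6 μmol/kg

KH = 10^(−1.52) = 3.020×10^-2 mol kg⁻¹ atm⁻¹
[CO2*] = KH · pCO2 = 3.020×10^-2 × 615×10^-6 atm = 1.86×10^-5 mol/kg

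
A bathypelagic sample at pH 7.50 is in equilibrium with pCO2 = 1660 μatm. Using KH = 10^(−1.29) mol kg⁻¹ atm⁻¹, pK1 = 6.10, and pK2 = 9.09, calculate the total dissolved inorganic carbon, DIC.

DIC = 2.28 mmol/kg

[CO2*] = KH · pCO2 = 10^(−1.29) × 1660×10^-6 = 8.513×10^-5 mol/kg
α₀ = 1/(1 + K1/[H⁺] + K1K2/[H⁺]²) = 1/(1 + 10^+1.40 + 10^-0.19) = 0.03736
DIC = [CO2*]/α₀ = 8.513×10^-5 / 0.03736 = 2.28 mmol/kg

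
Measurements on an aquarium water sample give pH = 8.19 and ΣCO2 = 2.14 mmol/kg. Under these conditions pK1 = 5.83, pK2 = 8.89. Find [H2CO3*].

α₀ = 1 / (1 + K1/[H⁺] + K1K2/[H⁺]²) = 1 / (1 + 10^+2.36 + 10^+1.66)
   = 1 / (1 + 229.09 + 45.709) = 1/275.80 = 0.003626
[CO2*] = α₀ × DIC = 0.003626 × 2.14 = 0.00776 mmol/kg = 7.76 μmol/kg

[CO2*] = 7.76 μmol/kg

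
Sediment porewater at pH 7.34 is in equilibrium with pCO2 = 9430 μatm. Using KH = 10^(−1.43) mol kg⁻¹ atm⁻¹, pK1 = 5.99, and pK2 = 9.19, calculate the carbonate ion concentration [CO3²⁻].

[CO3²⁻] = 0.111 mmol/kg

[CO2*] = KH · pCO2 = 10^(−1.43) × 9430×10^-6 = 3.504×10^-4 mol/kg
α₀ = 1/(1 + K1/[H⁺] + K1K2/[H⁺]²) = 1/(1 + 10^+1.35 + 10^-0.50) = 0.04219
DIC = [CO2*]/α₀ = 3.504×10^-4 / 0.04219 = 8.305 mmol/kg
[CO3²⁻] = α₂·DIC; α₂ = 0.01334, so [CO3²⁻] = 0.01334 × 8.305 = 0.111 mmol/kg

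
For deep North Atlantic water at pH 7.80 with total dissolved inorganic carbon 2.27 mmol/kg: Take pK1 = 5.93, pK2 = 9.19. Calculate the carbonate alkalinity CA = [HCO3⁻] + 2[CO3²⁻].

CA = [HCO3⁻] + 2[CO3²⁻] = (α₁ + 2α₂)·DIC
At pH 7.80: [H⁺]/K1 = 10^-1.87 = 0.013490, K2/[H⁺] = 10^-1.39 = 0.040738
α₁ = 1/(1 + 0.013490 + 0.040738) = 1/1.0542 = 0.9486; α₂ = α₁·K2/[H⁺] = 0.03864
α₁ + 2α₂ = 1.0258
CA = 1.0258 × 2.27 = 2.33 mmol/kg

CA = 2.33 mmol/kg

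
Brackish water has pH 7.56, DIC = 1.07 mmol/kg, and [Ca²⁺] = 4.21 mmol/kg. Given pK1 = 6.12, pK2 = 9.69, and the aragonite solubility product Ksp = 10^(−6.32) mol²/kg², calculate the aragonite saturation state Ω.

Ω = 0.0668

α₂ = 1 / (1 + [H⁺]/K2 + [H⁺]²/(K1K2)) = 1 / (1 + 10^+2.13 + 10^+0.69)
   = 1 / (1 + 134.90 + 4.8978) = 1/140.79 = 0.007103
[CO3²⁻] = α₂ × DIC = 0.007103 × 1.07 = 0.007600 mmol/kg = 7.600 μmol/kg
Ksp = 10^(−6.32) = 4.786×10^-7
Ω = [Ca²⁺][CO3²⁻]/Ksp = (4.21×10^-3)(7.600×10^-6) / 4.786×10^-7 = 0.0668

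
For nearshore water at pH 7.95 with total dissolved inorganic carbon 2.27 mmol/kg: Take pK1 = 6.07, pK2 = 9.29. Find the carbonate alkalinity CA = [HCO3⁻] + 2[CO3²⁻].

CA = [HCO3⁻] + 2[CO3²⁻] = (α₁ + 2α₂)·DIC
At pH 7.95: [H⁺]/K1 = 10^-1.88 = 0.013183, K2/[H⁺] = 10^-1.34 = 0.045709
α₁ = 1/(1 + 0.013183 + 0.045709) = 1/1.0589 = 0.9444; α₂ = α₁·K2/[H⁺] = 0.04317
α₁ + 2α₂ = 1.0307
CA = 1.0307 × 2.27 = 2.34 mmol/kg

CA = 2.34 mmol/kg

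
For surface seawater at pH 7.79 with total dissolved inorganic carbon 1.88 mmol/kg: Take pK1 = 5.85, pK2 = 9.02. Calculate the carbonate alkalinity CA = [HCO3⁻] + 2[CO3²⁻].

CA = 1.96 mmol/kg

CA = [HCO3⁻] + 2[CO3²⁻] = (α₁ + 2α₂)·DIC
At pH 7.79: [H⁺]/K1 = 10^-1.94 = 0.011482, K2/[H⁺] = 10^-1.23 = 0.058884
α₁ = 1/(1 + 0.011482 + 0.058884) = 1/1.0704 = 0.9343; α₂ = α₁·K2/[H⁺] = 0.05501
α₁ + 2α₂ = 1.0443
CA = 1.0443 × 1.88 = 1.96 mmol/kg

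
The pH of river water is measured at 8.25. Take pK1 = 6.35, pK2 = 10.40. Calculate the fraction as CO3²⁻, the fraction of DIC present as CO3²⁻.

α₂ = 1 / (1 + [H⁺]/K2 + [H⁺]²/(K1K2)) = 1 / (1 + 10^+2.15 + 10^+0.25)
   = 1 / (1 + 141.25 + 1.7783) = 1/144.03 = 0.006943

α₂ = 0.00694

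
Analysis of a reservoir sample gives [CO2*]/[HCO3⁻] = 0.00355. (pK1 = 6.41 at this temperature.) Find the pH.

From K1 = [H⁺][HCO3⁻]/[CO2*]:  pH = pK1 − log₁₀([CO2*]/[HCO3⁻])
log₁₀(0.00355) = -2.450
pH = 6.41 − (-2.450) = 8.86

pH = 8.86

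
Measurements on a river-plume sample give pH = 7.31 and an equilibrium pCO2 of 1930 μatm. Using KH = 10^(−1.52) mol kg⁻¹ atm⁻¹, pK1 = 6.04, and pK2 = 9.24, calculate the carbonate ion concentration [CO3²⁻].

[CO3²⁻] = 12.8 μmol/kg

[CO2*] = KH · pCO2 = 10^(−1.52) × 1930×10^-6 = 5.829×10^-5 mol/kg
α₀ = 1/(1 + K1/[H⁺] + K1K2/[H⁺]²) = 1/(1 + 10^+1.27 + 10^-0.66) = 0.05040
DIC = [CO2*]/α₀ = 5.829×10^-5 / 0.05040 = 1.156 mmol/kg
[CO3²⁻] = α₂·DIC; α₂ = 0.01103, so [CO3²⁻] = 0.01103 × 1.156 = 0.0128 mmol/kg = 12.8 μmol/kg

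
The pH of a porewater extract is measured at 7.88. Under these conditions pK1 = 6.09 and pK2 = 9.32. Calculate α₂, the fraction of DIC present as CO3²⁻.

α₂ = 1 / (1 + [H⁺]/K2 + [H⁺]²/(K1K2)) = 1 / (1 + 10^+1.44 + 10^-0.35)
   = 1 / (1 + 27.542 + 0.44668) = 1/28.989 = 0.03450

α₂ = 0.0345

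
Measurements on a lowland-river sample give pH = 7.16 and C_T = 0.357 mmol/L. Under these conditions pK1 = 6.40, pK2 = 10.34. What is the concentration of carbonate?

[CO3²⁻] = 0.201 μmol/L

α₂ = 1 / (1 + [H⁺]/K2 + [H⁺]²/(K1K2)) = 1 / (1 + 10^+3.18 + 10^+2.42)
   = 1 / (1 + 1513.6 + 263.03) = 1/1777.6 = 0.0005626
[CO3²⁻] = α₂ × DIC = 0.0005626 × 0.357 = 0.000201 mmol/L = 0.201 μmol/L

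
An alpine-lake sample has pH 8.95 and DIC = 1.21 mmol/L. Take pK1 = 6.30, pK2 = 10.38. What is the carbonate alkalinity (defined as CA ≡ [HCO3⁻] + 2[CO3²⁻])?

CA = [HCO3⁻] + 2[CO3²⁻] = (α₁ + 2α₂)·DIC
At pH 8.95: [H⁺]/K1 = 10^-2.65 = 0.0022387, K2/[H⁺] = 10^-1.43 = 0.037154
α₁ = 1/(1 + 0.0022387 + 0.037154) = 1/1.0394 = 0.9621; α₂ = α₁·K2/[H⁺] = 0.03575
α₁ + 2α₂ = 1.0336
CA = 1.0336 × 1.21 = 1.25 mmol/L

CA = 1.25 mmol/L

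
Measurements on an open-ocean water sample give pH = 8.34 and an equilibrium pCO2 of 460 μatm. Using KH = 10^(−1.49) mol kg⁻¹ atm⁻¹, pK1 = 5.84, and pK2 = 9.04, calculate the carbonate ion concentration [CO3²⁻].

[CO3²⁻] = 0.939 mmol/kg

[CO2*] = KH · pCO2 = 10^(−1.49) × 460×10^-6 = 1.489×10^-5 mol/kg
α₀ = 1/(1 + K1/[H⁺] + K1K2/[H⁺]²) = 1/(1 + 10^+2.50 + 10^+1.80) = 0.002629
DIC = [CO2*]/α₀ = 1.489×10^-5 / 0.002629 = 5.661 mmol/kg
[CO3²⁻] = α₂·DIC; α₂ = 0.1659, so [CO3²⁻] = 0.1659 × 5.661 = 0.939 mmol/kg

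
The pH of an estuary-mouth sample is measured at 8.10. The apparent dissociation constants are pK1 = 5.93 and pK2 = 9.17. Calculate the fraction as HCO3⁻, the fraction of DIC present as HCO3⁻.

α₁ = 0.916

α₁ = 1 / (1 + [H⁺]/K1 + K2/[H⁺]) = 1 / (1 + 10^-2.17 + 10^-1.07)
   = 1 / (1 + 0.0067608 + 0.085114) = 1/1.0919 = 0.9159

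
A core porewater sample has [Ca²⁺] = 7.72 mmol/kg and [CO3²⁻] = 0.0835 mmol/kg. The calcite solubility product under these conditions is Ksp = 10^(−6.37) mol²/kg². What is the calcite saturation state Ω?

Ω = 1.51

Ksp = 10^(−6.37) = 4.266×10^-7
Ω = [Ca²⁺][CO3²⁻]/Ksp = (7.72×10^-3)(0.0835×10^-3) / 4.266×10^-7 = 1.51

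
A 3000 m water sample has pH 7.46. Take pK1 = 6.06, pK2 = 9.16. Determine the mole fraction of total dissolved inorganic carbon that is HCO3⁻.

α₁ = 0.944

α₁ = 1 / (1 + [H⁺]/K1 + K2/[H⁺]) = 1 / (1 + 10^-1.40 + 10^-1.70)
   = 1 / (1 + 0.039811 + 0.019953) = 1/1.0598 = 0.9436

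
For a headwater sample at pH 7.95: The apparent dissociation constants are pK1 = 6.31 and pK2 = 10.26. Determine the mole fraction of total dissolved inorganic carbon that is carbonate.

α₂ = 1 / (1 + [H⁺]/K2 + [H⁺]²/(K1K2)) = 1 / (1 + 10^+2.31 + 10^+0.67)
   = 1 / (1 + 204.17 + 4.6774) = 1/209.85 = 0.004765

α₂ = 0.00477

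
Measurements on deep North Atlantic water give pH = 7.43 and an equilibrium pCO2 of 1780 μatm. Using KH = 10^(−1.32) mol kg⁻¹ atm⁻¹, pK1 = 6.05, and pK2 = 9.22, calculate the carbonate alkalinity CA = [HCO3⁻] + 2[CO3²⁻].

[CO2*] = KH · pCO2 = 10^(−1.32) × 1780×10^-6 = 8.520×10^-5 mol/kg
α₀ = 1/(1 + K1/[H⁺] + K1K2/[H⁺]²) = 1/(1 + 10^+1.38 + 10^-0.41) = 0.03941
DIC = [CO2*]/α₀ = 8.520×10^-5 / 0.03941 = 2.162 mmol/kg
CA = (α₁ + 2α₂)·DIC = (0.9453 + 2×0.01533) × 2.162 = 2.11 mmol/kg

CA = 2.11 mmol/kg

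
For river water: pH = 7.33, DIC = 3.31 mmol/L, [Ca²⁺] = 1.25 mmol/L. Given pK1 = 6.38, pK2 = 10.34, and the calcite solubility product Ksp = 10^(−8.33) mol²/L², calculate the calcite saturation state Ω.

Ω = 0.777

α₂ = 1 / (1 + [H⁺]/K2 + [H⁺]²/(K1K2)) = 1 / (1 + 10^+3.01 + 10^+2.06)
   = 1 / (1 + 1023.3 + 114.82) = 1/1139.1 = 0.0008779
[CO3²⁻] = α₂ × DIC = 0.0008779 × 3.31 = 0.002906 mmol/L = 2.906 μmol/L
Ksp = 10^(−8.33) = 4.677×10^-9
Ω = [Ca²⁺][CO3²⁻]/Ksp = (1.25×10^-3)(2.906×10^-6) / 4.677×10^-9 = 0.777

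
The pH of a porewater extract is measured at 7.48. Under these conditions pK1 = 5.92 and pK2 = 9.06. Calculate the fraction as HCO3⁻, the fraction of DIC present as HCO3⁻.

α₁ = 0.949

α₁ = 1 / (1 + [H⁺]/K1 + K2/[H⁺]) = 1 / (1 + 10^-1.56 + 10^-1.58)
   = 1 / (1 + 0.027542 + 0.026303) = 1/1.0538 = 0.9489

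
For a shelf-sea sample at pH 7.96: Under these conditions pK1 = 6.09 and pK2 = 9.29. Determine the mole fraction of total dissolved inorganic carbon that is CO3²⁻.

α₂ = 0.0441

α₂ = 1 / (1 + [H⁺]/K2 + [H⁺]²/(K1K2)) = 1 / (1 + 10^+1.33 + 10^-0.54)
   = 1 / (1 + 21.380 + 0.28840) = 1/22.668 = 0.04412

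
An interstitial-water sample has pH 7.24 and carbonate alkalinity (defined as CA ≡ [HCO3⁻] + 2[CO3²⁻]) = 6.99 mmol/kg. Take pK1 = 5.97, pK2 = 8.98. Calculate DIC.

CA = [HCO3⁻] + 2[CO3²⁻] = (α₁ + 2α₂)·DIC
At pH 7.24: [H⁺]/K1 = 10^-1.27 = 0.053703, K2/[H⁺] = 10^-1.74 = 0.018197
α₁ = 1/(1 + 0.053703 + 0.018197) = 1/1.0719 = 0.9329; α₂ = α₁·K2/[H⁺] = 0.01698
α₁ + 2α₂ = 0.9669
DIC = CA / (α₁ + 2α₂) = 6.99 / 0.9669 = 7.23 mmol/kg

DIC = 7.23 mmol/kg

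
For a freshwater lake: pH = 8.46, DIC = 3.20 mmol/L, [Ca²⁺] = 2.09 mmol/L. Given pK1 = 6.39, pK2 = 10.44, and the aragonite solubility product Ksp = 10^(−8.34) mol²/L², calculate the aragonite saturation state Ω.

Ω = 15.0

α₂ = 1 / (1 + [H⁺]/K2 + [H⁺]²/(K1K2)) = 1 / (1 + 10^+1.98 + 10^-0.09)
   = 1 / (1 + 95.499 + 0.81283) = 1/97.312 = 0.01028
[CO3²⁻] = α₂ × DIC = 0.01028 × 3.20 = 0.03288 mmol/L
Ksp = 10^(−8.34) = 4.571×10^-9
Ω = [Ca²⁺][CO3²⁻]/Ksp = (2.09×10^-3)(3.288×10^-5) / 4.571×10^-9 = 15.0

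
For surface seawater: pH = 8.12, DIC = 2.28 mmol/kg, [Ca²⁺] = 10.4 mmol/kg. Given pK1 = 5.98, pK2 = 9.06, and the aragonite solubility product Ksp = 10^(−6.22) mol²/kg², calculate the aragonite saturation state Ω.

α₂ = 1 / (1 + [H⁺]/K2 + [H⁺]²/(K1K2)) = 1 / (1 + 10^+0.94 + 10^-1.20)
   = 1 / (1 + 8.7096 + 0.063096) = 1/9.7727 = 0.1023
[CO3²⁻] = α₂ × DIC = 0.1023 × 2.28 = 0.2333 mmol/kg
Ksp = 10^(−6.22) = 6.026×10^-7
Ω = [Ca²⁺][CO3²⁻]/Ksp = (10.4×10^-3)(2.333×10^-4) / 6.026×10^-7 = 4.03

Ω = 4.03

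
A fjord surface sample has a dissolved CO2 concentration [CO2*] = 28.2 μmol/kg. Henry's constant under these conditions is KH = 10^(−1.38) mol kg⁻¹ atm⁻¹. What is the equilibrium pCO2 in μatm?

pCO2 = 676 μatm

KH = 10^(−1.38) = 4.169×10^-2 mol kg⁻¹ atm⁻¹
pCO2 = [CO2*]/KH = 28.2×10^-6 / 4.169×10^-2 = 6.76×10^-4 atm = 676 μatm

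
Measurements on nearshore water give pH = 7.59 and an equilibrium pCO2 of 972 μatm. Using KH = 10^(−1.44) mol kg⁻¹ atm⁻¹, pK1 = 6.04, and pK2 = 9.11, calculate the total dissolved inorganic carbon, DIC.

DIC = 1.33 mmol/kg

[CO2*] = KH · pCO2 = 10^(−1.44) × 972×10^-6 = 3.529×10^-5 mol/kg
α₀ = 1/(1 + K1/[H⁺] + K1K2/[H⁺]²) = 1/(1 + 10^+1.55 + 10^+0.03) = 0.02663
DIC = [CO2*]/α₀ = 3.529×10^-5 / 0.02663 = 1.33 mmol/kg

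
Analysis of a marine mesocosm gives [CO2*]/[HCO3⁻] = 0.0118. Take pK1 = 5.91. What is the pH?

From K1 = [H⁺][HCO3⁻]/[CO2*]:  pH = pK1 − log₁₀([CO2*]/[HCO3⁻])
log₁₀(0.0118) = -1.928
pH = 5.91 − (-1.928) = 7.84

pH = 7.84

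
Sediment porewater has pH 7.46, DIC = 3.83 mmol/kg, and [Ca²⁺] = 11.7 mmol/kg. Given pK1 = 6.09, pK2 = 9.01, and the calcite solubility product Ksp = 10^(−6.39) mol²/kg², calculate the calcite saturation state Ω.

Ω = 2.90

α₂ = 1 / (1 + [H⁺]/K2 + [H⁺]²/(K1K2)) = 1 / (1 + 10^+1.55 + 10^+0.18)
   = 1 / (1 + 35.481 + 1.5136) = 1/37.995 = 0.02632
[CO3²⁻] = α₂ × DIC = 0.02632 × 3.83 = 0.1008 mmol/kg
Ksp = 10^(−6.39) = 4.074×10^-7
Ω = [Ca²⁺][CO3²⁻]/Ksp = (11.7×10^-3)(1.008×10^-4) / 4.074×10^-7 = 2.90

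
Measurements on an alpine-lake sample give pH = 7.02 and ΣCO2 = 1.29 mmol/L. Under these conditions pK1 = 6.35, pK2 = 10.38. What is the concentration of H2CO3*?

[CO2*] = 0.227 mmol/L

α₀ = 1 / (1 + K1/[H⁺] + K1K2/[H⁺]²) = 1 / (1 + 10^+0.67 + 10^-2.69)
   = 1 / (1 + 4.6774 + 0.0020417) = 1/5.6794 = 0.1761
[CO2*] = α₀ × DIC = 0.1761 × 1.29 = 0.227 mmol/L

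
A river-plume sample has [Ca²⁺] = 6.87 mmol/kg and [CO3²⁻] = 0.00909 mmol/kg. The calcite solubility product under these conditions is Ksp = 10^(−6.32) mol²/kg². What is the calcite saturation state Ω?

Ksp = 10^(−6.32) = 4.786×10^-7
Ω = [Ca²⁺][CO3²⁻]/Ksp = (6.87×10^-3)(0.00909×10^-3) / 4.786×10^-7 = 0.130

Ω = 0.130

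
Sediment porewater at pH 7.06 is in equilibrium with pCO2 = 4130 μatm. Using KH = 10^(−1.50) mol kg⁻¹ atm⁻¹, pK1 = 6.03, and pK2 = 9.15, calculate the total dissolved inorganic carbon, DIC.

[CO2*] = KH · pCO2 = 10^(−1.50) × 4130×10^-6 = 1.306×10^-4 mol/kg
α₀ = 1/(1 + K1/[H⁺] + K1K2/[H⁺]²) = 1/(1 + 10^+1.03 + 10^-1.06) = 0.08473
DIC = [CO2*]/α₀ = 1.306×10^-4 / 0.08473 = 1.54 mmol/kg

DIC = 1.54 mmol/kg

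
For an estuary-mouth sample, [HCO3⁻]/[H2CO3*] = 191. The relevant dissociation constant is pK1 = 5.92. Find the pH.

pH = 8.20

From K1 = [H⁺][HCO3⁻]/[H2CO3*]:  pH = pK1 + log₁₀([HCO3⁻]/[H2CO3*])
log₁₀(191) = +2.281
pH = 5.92 + (+2.281) = 8.20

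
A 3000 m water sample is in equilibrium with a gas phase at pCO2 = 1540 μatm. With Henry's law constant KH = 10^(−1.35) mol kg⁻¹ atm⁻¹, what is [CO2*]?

[CO2*] = 68.8 μmol/kg

KH = 10^(−1.35) = 4.467×10^-2 mol kg⁻¹ atm⁻¹
[CO2*] = KH · pCO2 = 4.467×10^-2 × 1540×10^-6 atm = 6.88×10^-5 mol/kg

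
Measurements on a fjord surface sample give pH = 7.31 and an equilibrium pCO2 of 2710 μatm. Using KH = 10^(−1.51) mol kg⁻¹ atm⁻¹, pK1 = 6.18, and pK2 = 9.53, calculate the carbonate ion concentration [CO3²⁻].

[CO2*] = KH · pCO2 = 10^(−1.51) × 2710×10^-6 = 8.375×10^-5 mol/kg
α₀ = 1/(1 + K1/[H⁺] + K1K2/[H⁺]²) = 1/(1 + 10^+1.13 + 10^-1.09) = 0.06863
DIC = [CO2*]/α₀ = 8.375×10^-5 / 0.06863 = 1.220 mmol/kg
[CO3²⁻] = α₂·DIC; α₂ = 0.005578, so [CO3²⁻] = 0.005578 × 1.220 = 0.00681 mmol/kg = 6.81 μmol/kg

[CO3²⁻] = 6.81 μmol/kg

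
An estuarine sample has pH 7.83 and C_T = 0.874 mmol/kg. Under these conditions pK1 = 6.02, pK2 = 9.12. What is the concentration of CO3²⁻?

α₂ = 1 / (1 + [H⁺]/K2 + [H⁺]²/(K1K2)) = 1 / (1 + 10^+1.29 + 10^-0.52)
   = 1 / (1 + 19.498 + 0.30200) = 1/20.800 = 0.04808
[CO3²⁻] = α₂ × DIC = 0.04808 × 0.874 = 0.0420 mmol/kg

[CO3²⁻] = 0.0420 mmol/kg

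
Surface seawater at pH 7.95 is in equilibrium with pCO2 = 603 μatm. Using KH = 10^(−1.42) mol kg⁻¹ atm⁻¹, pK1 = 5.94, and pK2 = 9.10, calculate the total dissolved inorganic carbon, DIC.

DIC = 2.53 mmol/kg

[CO2*] = KH · pCO2 = 10^(−1.42) × 603×10^-6 = 2.293×10^-5 mol/kg
α₀ = 1/(1 + K1/[H⁺] + K1K2/[H⁺]²) = 1/(1 + 10^+2.01 + 10^+0.86) = 0.009044
DIC = [CO2*]/α₀ = 2.293×10^-5 / 0.009044 = 2.53 mmol/kg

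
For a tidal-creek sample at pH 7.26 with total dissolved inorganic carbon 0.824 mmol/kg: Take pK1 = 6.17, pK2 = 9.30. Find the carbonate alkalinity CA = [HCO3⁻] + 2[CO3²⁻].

CA = [HCO3⁻] + 2[CO3²⁻] = (α₁ + 2α₂)·DIC
At pH 7.26: [H⁺]/K1 = 10^-1.09 = 0.081283, K2/[H⁺] = 10^-2.04 = 0.0091201
α₁ = 1/(1 + 0.081283 + 0.0091201) = 1/1.0904 = 0.9171; α₂ = α₁·K2/[H⁺] = 0.008364
α₁ + 2α₂ = 0.9338
CA = 0.9338 × 0.824 = 0.769 mmol/kg

CA = 0.769 mmol/kg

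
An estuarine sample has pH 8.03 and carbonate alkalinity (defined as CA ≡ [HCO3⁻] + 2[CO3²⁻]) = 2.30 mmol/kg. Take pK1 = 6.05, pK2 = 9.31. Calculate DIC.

CA = [HCO3⁻] + 2[CO3²⁻] = (α₁ + 2α₂)·DIC
At pH 8.03: [H⁺]/K1 = 10^-1.98 = 0.010471, K2/[H⁺] = 10^-1.28 = 0.052481
α₁ = 1/(1 + 0.010471 + 0.052481) = 1/1.0630 = 0.9408; α₂ = α₁·K2/[H⁺] = 0.04937
α₁ + 2α₂ = 1.0395
DIC = CA / (α₁ + 2α₂) = 2.30 / 1.0395 = 2.21 mmol/kg

DIC = 2.21 mmol/kg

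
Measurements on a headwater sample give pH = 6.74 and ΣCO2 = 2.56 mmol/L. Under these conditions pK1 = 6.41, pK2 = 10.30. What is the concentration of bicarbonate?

[HCO3⁻] = 1.74 mmol/L

α₁ = 1 / (1 + [H⁺]/K1 + K2/[H⁺]) = 1 / (1 + 10^-0.33 + 10^-3.56)
   = 1 / (1 + 0.46774 + 0.00027542) = 1/1.4680 = 0.6812
[HCO3⁻] = α₁ × DIC = 0.6812 × 2.56 = 1.74 mmol/L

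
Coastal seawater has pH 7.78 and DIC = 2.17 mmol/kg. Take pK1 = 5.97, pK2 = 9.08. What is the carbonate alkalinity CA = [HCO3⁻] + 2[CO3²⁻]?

CA = 2.24 mmol/kg

CA = [HCO3⁻] + 2[CO3²⁻] = (α₁ + 2α₂)·DIC
At pH 7.78: [H⁺]/K1 = 10^-1.81 = 0.015488, K2/[H⁺] = 10^-1.30 = 0.050119
α₁ = 1/(1 + 0.015488 + 0.050119) = 1/1.0656 = 0.9384; α₂ = α₁·K2/[H⁺] = 0.04703
α₁ + 2α₂ = 1.0325
CA = 1.0325 × 2.17 = 2.24 mmol/kg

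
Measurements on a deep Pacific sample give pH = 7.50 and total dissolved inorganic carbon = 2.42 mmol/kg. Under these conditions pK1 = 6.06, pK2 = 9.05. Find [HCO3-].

α₁ = 1 / (1 + [H⁺]/K1 + K2/[H⁺]) = 1 / (1 + 10^-1.44 + 10^-1.55)
   = 1 / (1 + 0.036308 + 0.028184) = 1/1.0645 = 0.9394
[HCO3⁻] = α₁ × DIC = 0.9394 × 2.42 = 2.27 mmol/kg

[HCO3⁻] = 2.27 mmol/kg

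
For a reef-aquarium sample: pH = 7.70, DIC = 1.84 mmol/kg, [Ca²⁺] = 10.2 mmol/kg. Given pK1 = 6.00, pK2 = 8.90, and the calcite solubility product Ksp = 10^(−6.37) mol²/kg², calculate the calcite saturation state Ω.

Ω = 2.56

α₂ = 1 / (1 + [H⁺]/K2 + [H⁺]²/(K1K2)) = 1 / (1 + 10^+1.20 + 10^-0.50)
   = 1 / (1 + 15.849 + 0.31623) = 1/17.165 = 0.05826
[CO3²⁻] = α₂ × DIC = 0.05826 × 1.84 = 0.1072 mmol/kg
Ksp = 10^(−6.37) = 4.266×10^-7
Ω = [Ca²⁺][CO3²⁻]/Ksp = (10.2×10^-3)(1.072×10^-4) / 4.266×10^-7 = 2.56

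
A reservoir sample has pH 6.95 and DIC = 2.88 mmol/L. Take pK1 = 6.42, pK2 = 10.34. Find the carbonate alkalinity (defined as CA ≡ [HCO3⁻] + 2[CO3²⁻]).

CA = 2.22 mmol/L

CA = [HCO3⁻] + 2[CO3²⁻] = (α₁ + 2α₂)·DIC
At pH 6.95: [H⁺]/K1 = 10^-0.53 = 0.29512, K2/[H⁺] = 10^-3.39 = 0.00040738
α₁ = 1/(1 + 0.29512 + 0.00040738) = 1/1.2955 = 0.7719; α₂ = α₁·K2/[H⁺] = 0.0003145
α₁ + 2α₂ = 0.7725
CA = 0.7725 × 2.88 = 2.22 mmol/L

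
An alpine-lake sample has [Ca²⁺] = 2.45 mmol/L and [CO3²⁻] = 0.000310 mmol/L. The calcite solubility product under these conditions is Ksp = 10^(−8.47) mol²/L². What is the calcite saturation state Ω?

Ω = 0.224

Ksp = 10^(−8.47) = 3.388×10^-9
Ω = [Ca²⁺][CO3²⁻]/Ksp = (2.45×10^-3)(0.000310×10^-3) / 3.388×10^-9 = 0.224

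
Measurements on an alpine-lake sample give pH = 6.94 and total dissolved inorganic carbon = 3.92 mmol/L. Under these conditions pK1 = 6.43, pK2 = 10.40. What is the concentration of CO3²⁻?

α₂ = 1 / (1 + [H⁺]/K2 + [H⁺]²/(K1K2)) = 1 / (1 + 10^+3.46 + 10^+2.95)
   = 1 / (1 + 2884.0 + 891.25) = 1/3776.3 = 0.0002648
[CO3²⁻] = α₂ × DIC = 0.0002648 × 3.92 = 0.00104 mmol/L = 1.04 μmol/L

[CO3²⁻] = 1.04 μmol/L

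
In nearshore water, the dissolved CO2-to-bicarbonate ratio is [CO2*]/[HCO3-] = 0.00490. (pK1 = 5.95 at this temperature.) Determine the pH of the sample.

pH = 8.26

From K1 = [H⁺][HCO3-]/[CO2*]:  pH = pK1 − log₁₀([CO2*]/[HCO3-])
log₁₀(0.00490) = -2.310
pH = 5.95 − (-2.310) = 8.26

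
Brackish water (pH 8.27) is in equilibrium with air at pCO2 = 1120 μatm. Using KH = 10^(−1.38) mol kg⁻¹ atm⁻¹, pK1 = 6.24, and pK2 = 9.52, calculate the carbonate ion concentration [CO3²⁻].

[CO2*] = KH · pCO2 = 10^(−1.38) × 1120×10^-6 = 4.669×10^-5 mol/kg
α₀ = 1/(1 + K1/[H⁺] + K1K2/[H⁺]²) = 1/(1 + 10^+2.03 + 10^+0.78) = 0.008758
DIC = [CO2*]/α₀ = 4.669×10^-5 / 0.008758 = 5.331 mmol/kg
[CO3²⁻] = α₂·DIC; α₂ = 0.05277, so [CO3²⁻] = 0.05277 × 5.331 = 0.281 mmol/kg

[CO3²⁻] = 0.281 mmol/kg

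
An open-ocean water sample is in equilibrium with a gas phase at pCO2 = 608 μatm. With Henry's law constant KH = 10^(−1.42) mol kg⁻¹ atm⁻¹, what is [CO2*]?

[CO2*] = 23.1 μmol/kg

KH = 10^(−1.42) = 3.802×10^-2 mol kg⁻¹ atm⁻¹
[CO2*] = KH · pCO2 = 3.802×10^-2 × 608×10^-6 atm = 2.31×10^-5 mol/kg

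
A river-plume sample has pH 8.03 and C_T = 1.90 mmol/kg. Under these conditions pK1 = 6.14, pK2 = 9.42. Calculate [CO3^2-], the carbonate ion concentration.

α₂ = 1 / (1 + [H⁺]/K2 + [H⁺]²/(K1K2)) = 1 / (1 + 10^+1.39 + 10^-0.50)
   = 1 / (1 + 24.547 + 0.31623) = 1/25.863 = 0.03866
[CO3²⁻] = α₂ × DIC = 0.03866 × 1.90 = 0.0735 mmol/kg

[CO3²⁻] = 0.0735 mmol/kg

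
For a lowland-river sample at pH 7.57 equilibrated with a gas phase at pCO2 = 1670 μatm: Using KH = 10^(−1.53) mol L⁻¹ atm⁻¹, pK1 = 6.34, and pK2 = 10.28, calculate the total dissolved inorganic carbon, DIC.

[CO2*] = KH · pCO2 = 10^(−1.53) × 1670×10^-6 = 4.929×10^-5 mol/L
α₀ = 1/(1 + K1/[H⁺] + K1K2/[H⁺]²) = 1/(1 + 10^+1.23 + 10^-1.48) = 0.05551
DIC = [CO2*]/α₀ = 4.929×10^-5 / 0.05551 = 0.888 mmol/L

DIC = 0.888 mmol/L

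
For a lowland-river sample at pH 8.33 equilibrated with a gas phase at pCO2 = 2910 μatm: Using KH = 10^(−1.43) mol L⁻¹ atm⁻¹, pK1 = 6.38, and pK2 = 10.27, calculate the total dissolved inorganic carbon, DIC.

DIC = 9.85 mmol/L

[CO2*] = KH · pCO2 = 10^(−1.43) × 2910×10^-6 = 1.081×10^-4 mol/L
α₀ = 1/(1 + K1/[H⁺] + K1K2/[H⁺]²) = 1/(1 + 10^+1.95 + 10^+0.01) = 0.01097
DIC = [CO2*]/α₀ = 1.081×10^-4 / 0.01097 = 9.85 mmol/L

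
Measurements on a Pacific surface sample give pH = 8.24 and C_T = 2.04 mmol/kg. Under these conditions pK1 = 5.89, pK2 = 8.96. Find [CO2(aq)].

[CO2*] = 7.63 μmol/kg

α₀ = 1 / (1 + K1/[H⁺] + K1K2/[H⁺]²) = 1 / (1 + 10^+2.35 + 10^+1.63)
   = 1 / (1 + 223.87 + 42.658) = 1/267.53 = 0.003738
[CO2*] = α₀ × DIC = 0.003738 × 2.04 = 0.00763 mmol/kg = 7.63 μmol/kg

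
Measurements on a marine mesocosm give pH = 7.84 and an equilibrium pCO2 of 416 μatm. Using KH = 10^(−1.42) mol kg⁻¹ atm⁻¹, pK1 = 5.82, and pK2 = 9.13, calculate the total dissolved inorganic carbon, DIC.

[CO2*] = KH · pCO2 = 10^(−1.42) × 416×10^-6 = 1.582×10^-5 mol/kg
α₀ = 1/(1 + K1/[H⁺] + K1K2/[H⁺]²) = 1/(1 + 10^+2.02 + 10^+0.73) = 0.009002
DIC = [CO2*]/α₀ = 1.582×10^-5 / 0.009002 = 1.76 mmol/kg

DIC = 1.76 mmol/kg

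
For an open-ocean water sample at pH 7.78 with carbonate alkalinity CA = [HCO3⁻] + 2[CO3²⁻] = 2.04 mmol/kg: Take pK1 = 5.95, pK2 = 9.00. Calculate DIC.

DIC = 1.96 mmol/kg

CA = [HCO3⁻] + 2[CO3²⁻] = (α₁ + 2α₂)·DIC
At pH 7.78: [H⁺]/K1 = 10^-1.83 = 0.014791, K2/[H⁺] = 10^-1.22 = 0.060256
α₁ = 1/(1 + 0.014791 + 0.060256) = 1/1.0750 = 0.9302; α₂ = α₁·K2/[H⁺] = 0.05605
α₁ + 2α₂ = 1.0423
DIC = CA / (α₁ + 2α₂) = 2.04 / 1.0423 = 1.96 mmol/kg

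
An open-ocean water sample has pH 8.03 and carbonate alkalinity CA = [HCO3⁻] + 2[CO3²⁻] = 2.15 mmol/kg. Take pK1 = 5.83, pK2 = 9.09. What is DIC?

CA = [HCO3⁻] + 2[CO3²⁻] = (α₁ + 2α₂)·DIC
At pH 8.03: [H⁺]/K1 = 10^-2.20 = 0.0063096, K2/[H⁺] = 10^-1.06 = 0.087096
α₁ = 1/(1 + 0.0063096 + 0.087096) = 1/1.0934 = 0.9146; α₂ = α₁·K2/[H⁺] = 0.07966
α₁ + 2α₂ = 1.0739
DIC = CA / (α₁ + 2α₂) = 2.15 / 1.0739 = 2.00 mmol/kg

DIC = 2.00 mmol/kg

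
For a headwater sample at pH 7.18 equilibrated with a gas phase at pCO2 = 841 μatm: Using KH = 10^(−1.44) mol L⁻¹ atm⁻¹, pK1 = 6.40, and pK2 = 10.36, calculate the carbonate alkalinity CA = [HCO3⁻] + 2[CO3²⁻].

CA = 0.184 mmol/L

[CO2*] = KH · pCO2 = 10^(−1.44) × 841×10^-6 = 3.053×10^-5 mol/L
α₀ = 1/(1 + K1/[H⁺] + K1K2/[H⁺]²) = 1/(1 + 10^+0.78 + 10^-2.40) = 0.1423
DIC = [CO2*]/α₀ = 3.053×10^-5 / 0.1423 = 0.2146 mmol/L
CA = (α₁ + 2α₂)·DIC = (0.8572 + 2×0.0005663) × 0.2146 = 0.184 mmol/L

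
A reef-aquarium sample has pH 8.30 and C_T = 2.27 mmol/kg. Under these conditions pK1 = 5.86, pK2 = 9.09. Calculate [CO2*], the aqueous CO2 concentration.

[CO2*] = 7.07 μmol/kg

α₀ = 1 / (1 + K1/[H⁺] + K1K2/[H⁺]²) = 1 / (1 + 10^+2.44 + 10^+1.65)
   = 1 / (1 + 275.42 + 44.668) = 1/321.09 = 0.003114
[CO2*] = α₀ × DIC = 0.003114 × 2.27 = 0.00707 mmol/kg = 7.07 μmol/kg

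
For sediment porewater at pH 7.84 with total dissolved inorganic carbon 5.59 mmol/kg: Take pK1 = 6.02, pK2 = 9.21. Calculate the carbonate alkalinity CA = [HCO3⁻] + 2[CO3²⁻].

CA = 5.74 mmol/kg

CA = [HCO3⁻] + 2[CO3²⁻] = (α₁ + 2α₂)·DIC
At pH 7.84: [H⁺]/K1 = 10^-1.82 = 0.015136, K2/[H⁺] = 10^-1.37 = 0.042658
α₁ = 1/(1 + 0.015136 + 0.042658) = 1/1.0578 = 0.9454; α₂ = α₁·K2/[H⁺] = 0.04033
α₁ + 2α₂ = 1.0260
CA = 1.0260 × 5.59 = 5.74 mmol/kg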